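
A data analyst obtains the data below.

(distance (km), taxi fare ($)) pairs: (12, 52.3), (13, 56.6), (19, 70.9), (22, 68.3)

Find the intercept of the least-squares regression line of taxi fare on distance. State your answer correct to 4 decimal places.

33.4609

n = 4, Σx = 66, Σy = 248.1, Σxy = 4213.1, Σx² = 1158
Sxx = Σx² − (Σx)²/n = 1158 − 1089 = 69
Sxy = Σxy − (Σx)(Σy)/n = 4213.1 − 4093.65 = 119.45
b = Sxy/Sxx = 119.45/69 = 1.731159
a = ȳ − b·x̄ = 62.025 − 1.731159·16.5 = 33.460870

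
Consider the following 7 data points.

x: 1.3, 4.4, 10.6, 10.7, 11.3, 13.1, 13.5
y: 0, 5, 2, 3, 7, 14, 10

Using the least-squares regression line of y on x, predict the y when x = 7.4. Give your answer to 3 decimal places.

4.499

n = 7, Σx = 64.9, Σy = 41, Σxy = 472.8, Σx² = 729.45
Sxx = Σx² − (Σx)²/n = 729.45 − 601.715714 = 127.734286
Sxy = Σxy − (Σx)(Σy)/n = 472.8 − 380.128571 = 92.671429
b = Sxy/Sxx = 92.671429/127.734286 = 0.725502
a = ȳ − b·x̄ = 5.857143 − 0.725502·9.271429 = -0.869293
ŷ(7.4) = a + b·7.4 = -0.869293 + 0.725502·7.4 = 4.499418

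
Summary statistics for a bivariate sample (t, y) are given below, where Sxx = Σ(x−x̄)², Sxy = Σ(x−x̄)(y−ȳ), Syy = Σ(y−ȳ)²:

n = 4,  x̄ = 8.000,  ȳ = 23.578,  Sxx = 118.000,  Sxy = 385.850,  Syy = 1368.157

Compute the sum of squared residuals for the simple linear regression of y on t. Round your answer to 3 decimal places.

106.460

b = Sxy/Sxx = 385.85/118 = 3.269915
SSE = Syy − b·Sxy = 1368.157 − 3.269915·385.85 = 106.460199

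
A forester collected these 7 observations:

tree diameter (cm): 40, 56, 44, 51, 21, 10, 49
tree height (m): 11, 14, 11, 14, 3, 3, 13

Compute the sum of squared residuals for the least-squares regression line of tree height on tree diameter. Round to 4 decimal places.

6.7720

n = 7, Σx = 271, Σy = 69, Σxy = 3152, Σx² = 12215, Σy² = 821
Sxx = Σx² − (Σx)²/n = 12215 − 10491.571429 = 1723.428571
Sxy = Σxy − (Σx)(Σy)/n = 3152 − 2671.285714 = 480.714286
Syy = Σy² − (Σy)²/n = 821 − 680.142857 = 140.857143
b = Sxy/Sxx = 480.714286/1723.428571 = 0.278929
SSE = Syy − b·Sxy = 140.857143 − 0.278929·480.714286 = 6.771966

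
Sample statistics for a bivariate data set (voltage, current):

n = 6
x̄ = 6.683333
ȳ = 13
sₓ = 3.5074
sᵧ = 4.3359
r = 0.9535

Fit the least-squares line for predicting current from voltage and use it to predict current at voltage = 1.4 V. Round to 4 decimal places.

6.7724

b = r · sᵧ/sₓ = 0.9535 · 4.3359/3.5074 = 1.178731
a = ȳ − b·x̄ = 13 − 1.178731·6.683333 = 5.122149
ŷ(1.4) = a + b·1.4 = 5.122149 + 1.178731·1.4 = 6.772372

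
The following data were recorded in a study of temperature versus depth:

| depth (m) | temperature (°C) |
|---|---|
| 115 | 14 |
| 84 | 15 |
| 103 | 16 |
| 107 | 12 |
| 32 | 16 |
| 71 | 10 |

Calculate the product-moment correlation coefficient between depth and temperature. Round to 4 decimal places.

n = 6, Σx = 512, Σy = 83, Σxy = 7024, Σx² = 48404, Σy² = 1177
Sxx = Σx² − (Σx)²/n = 48404 − 43690.666667 = 4713.333333
Sxy = Σxy − (Σx)(Σy)/n = 7024 − 7082.666667 = -58.666667
Syy = Σy² − (Σy)²/n = 1177 − 1148.166667 = 28.833333
r = Sxy/√(Sxx·Syy) = -58.666667/√(135901.111111) = -58.666667/368.647679 = -0.159140

-0.1591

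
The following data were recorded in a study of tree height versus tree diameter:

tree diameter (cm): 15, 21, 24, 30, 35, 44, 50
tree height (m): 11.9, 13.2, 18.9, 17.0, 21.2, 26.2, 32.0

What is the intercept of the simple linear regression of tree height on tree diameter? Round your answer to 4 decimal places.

2.9059

n = 7, Σx = 219, Σy = 140.4, Σxy = 4914.1, Σx² = 7803
Sxx = Σx² − (Σx)²/n = 7803 − 6851.571429 = 951.428571
Sxy = Σxy − (Σx)(Σy)/n = 4914.1 − 4392.514286 = 521.585714
b = Sxy/Sxx = 521.585714/951.428571 = 0.548213
a = ȳ − b·x̄ = 20.057143 − 0.548213·31.285714 = 2.905901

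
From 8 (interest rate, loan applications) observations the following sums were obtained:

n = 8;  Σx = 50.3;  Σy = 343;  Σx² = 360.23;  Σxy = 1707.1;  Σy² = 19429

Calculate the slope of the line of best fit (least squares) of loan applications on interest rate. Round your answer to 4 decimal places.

Sxx = Σx² − (Σx)²/n = 360.23 − 316.26125 = 43.96875
Sxy = Σxy − (Σx)(Σy)/n = 1707.1 − 2156.6125 = -449.5125
b = Sxy/Sxx = -449.5125/43.96875 = -10.223454

-10.2235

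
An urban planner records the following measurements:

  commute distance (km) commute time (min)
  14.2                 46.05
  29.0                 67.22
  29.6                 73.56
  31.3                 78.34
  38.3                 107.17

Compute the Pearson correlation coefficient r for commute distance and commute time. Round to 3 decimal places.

n = 5, Σx = 142.4, Σy = 372.34, Σxy = 11337.319, Σx² = 4365.38, Σy² = 29672.769
Sxx = Σx² − (Σx)²/n = 4365.38 − 4055.552 = 309.828
Sxy = Σxy − (Σx)(Σy)/n = 11337.319 − 10604.2432 = 733.0758
Syy = Σy² − (Σy)²/n = 29672.769 − 27727.41512 = 1945.35388
r = Sxy/√(Sxx·Syy) = 733.0758/√(602725.101933) = 733.0758/776.353722 = 0.944255

0.944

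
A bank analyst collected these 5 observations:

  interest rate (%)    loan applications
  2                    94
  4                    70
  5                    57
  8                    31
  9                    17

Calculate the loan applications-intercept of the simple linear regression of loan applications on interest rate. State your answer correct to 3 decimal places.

n = 5, Σx = 28, Σy = 269, Σxy = 1154, Σx² = 190
Sxx = Σx² − (Σx)²/n = 190 − 156.8 = 33.2
Sxy = Σxy − (Σx)(Σy)/n = 1154 − 1506.4 = -352.4
b = Sxy/Sxx = -352.4/33.2 = -10.614458
a = ȳ − b·x̄ = 53.8 − (-10.614458)·5.6 = 113.240964

113.241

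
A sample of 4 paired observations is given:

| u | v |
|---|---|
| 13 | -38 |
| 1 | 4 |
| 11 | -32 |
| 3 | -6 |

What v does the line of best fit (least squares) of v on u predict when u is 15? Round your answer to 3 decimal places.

-45.385

n = 4, Σx = 28, Σy = -72, Σxy = -860, Σx² = 300
Sxx = Σx² − (Σx)²/n = 300 − 196 = 104
Sxy = Σxy − (Σx)(Σy)/n = -860 − (-504) = -356
b = Sxy/Sxx = -356/104 = -3.423077
a = ȳ − b·x̄ = -18 − (-3.423077)·7 = 5.961538
ŷ(15) = a + b·15 = 5.961538 + (-3.423077)·15 = -45.384615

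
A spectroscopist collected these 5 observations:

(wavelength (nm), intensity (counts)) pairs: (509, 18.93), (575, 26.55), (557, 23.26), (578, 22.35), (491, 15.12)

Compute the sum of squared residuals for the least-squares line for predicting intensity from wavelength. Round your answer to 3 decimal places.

n = 5, Σx = 2710, Σy = 106.21, Σxy = 58199.66, Σx² = 1475120, Σy² = 2332.4119
Sxx = Σx² − (Σx)²/n = 1475120 − 1468820 = 6300
Sxy = Σxy − (Σx)(Σy)/n = 58199.66 − 57565.82 = 633.84
Syy = Σy² − (Σy)²/n = 2332.4119 − 2256.11282 = 76.29908
b = Sxy/Sxx = 633.84/6300 = 0.100610
SSE = Syy − b·Sxy = 76.29908 − 0.100610·633.84 = 12.528739

12.529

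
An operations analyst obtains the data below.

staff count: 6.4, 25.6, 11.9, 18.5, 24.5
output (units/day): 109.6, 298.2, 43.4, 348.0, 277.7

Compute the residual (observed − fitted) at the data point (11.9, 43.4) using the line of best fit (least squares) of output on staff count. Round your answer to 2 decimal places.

-103.47

n = 5, Σx = 86.9, Σy = 1076.9, Σxy = 22093.47, Σx² = 1780.43
Sxx = Σx² − (Σx)²/n = 1780.43 − 1510.322 = 270.108
Sxy = Σxy − (Σx)(Σy)/n = 22093.47 − 18716.522 = 3376.948
b = Sxy/Sxx = 3376.948/270.108 = 12.502214
a = ȳ − b·x̄ = 215.38 − 12.502214·17.38 = -1.908478
ŷ(11.9) = -1.908478 + 12.502214·11.9 = 146.867868
residual = y − ŷ = 43.4 − 146.867868 = -103.467868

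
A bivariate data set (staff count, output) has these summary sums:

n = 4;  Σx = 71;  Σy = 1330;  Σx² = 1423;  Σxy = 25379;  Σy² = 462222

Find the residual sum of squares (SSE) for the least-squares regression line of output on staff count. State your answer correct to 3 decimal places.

714.590

Sxx = Σx² − (Σx)²/n = 1423 − 1260.25 = 162.75
Sxy = Σxy − (Σx)(Σy)/n = 25379 − 23607.5 = 1771.5
Syy = Σy² − (Σy)²/n = 462222 − 442225 = 19997
b = Sxy/Sxx = 1771.5/162.75 = 10.884793
SSE = Syy − b·Sxy = 19997 − 10.884793·1771.5 = 714.589862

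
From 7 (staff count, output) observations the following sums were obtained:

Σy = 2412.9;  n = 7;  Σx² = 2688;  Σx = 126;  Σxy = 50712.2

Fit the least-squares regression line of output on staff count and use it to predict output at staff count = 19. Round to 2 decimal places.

362.03

Sxx = Σx² − (Σx)²/n = 2688 − 2268 = 420
Sxy = Σxy − (Σx)(Σy)/n = 50712.2 − 43432.2 = 7280
b = Sxy/Sxx = 7280/420 = 17.333333
a = ȳ − b·x̄ = 344.7 − 17.333333·18 = 32.7
ŷ(19) = a + b·19 = 32.7 + 17.333333·19 = 362.033333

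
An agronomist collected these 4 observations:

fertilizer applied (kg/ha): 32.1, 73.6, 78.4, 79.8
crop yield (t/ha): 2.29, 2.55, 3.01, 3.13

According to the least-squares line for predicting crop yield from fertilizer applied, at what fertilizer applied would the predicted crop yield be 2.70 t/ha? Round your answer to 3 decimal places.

n = 4, Σx = 263.9, Σy = 10.98, Σxy = 746.947, Σx² = 18961.97
Sxx = Σx² − (Σx)²/n = 18961.97 − 17410.8025 = 1551.1675
Sxy = Σxy − (Σx)(Σy)/n = 746.947 − 724.4055 = 22.5415
b = Sxy/Sxx = 22.5415/1551.1675 = 0.014532
a = ȳ − b·x̄ = 2.745 − 0.014532·65.975 = 1.786254
Set a + b·x = 2.70: x = (2.70 − 1.786254) / 0.014532 = 62.878377

62.878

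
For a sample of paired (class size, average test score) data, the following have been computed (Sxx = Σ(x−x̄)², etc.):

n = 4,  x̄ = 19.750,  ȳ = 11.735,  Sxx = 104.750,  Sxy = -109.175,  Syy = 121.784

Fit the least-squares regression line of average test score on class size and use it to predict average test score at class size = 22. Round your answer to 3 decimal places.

b = Sxy/Sxx = -109.175/104.75 = -1.042243
a = ȳ − b·x̄ = 11.735 − (-1.042243)·19.75 = 32.319308
ŷ(22) = a + b·22 = 32.319308 + (-1.042243)·22 = 9.389952

9.390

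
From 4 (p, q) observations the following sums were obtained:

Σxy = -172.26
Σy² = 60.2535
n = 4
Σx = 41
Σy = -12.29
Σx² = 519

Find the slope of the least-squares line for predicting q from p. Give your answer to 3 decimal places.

Sxx = Σx² − (Σx)²/n = 519 − 420.25 = 98.75
Sxy = Σxy − (Σx)(Σy)/n = -172.26 − (-125.9725) = -46.2875
b = Sxy/Sxx = -46.2875/98.75 = -0.468734

-0.469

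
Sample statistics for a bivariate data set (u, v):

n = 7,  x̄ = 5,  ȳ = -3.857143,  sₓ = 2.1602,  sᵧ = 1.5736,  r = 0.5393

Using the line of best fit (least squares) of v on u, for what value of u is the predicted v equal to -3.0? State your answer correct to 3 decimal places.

7.182

b = r · sᵧ/sₓ = 0.5393 · 1.5736/2.1602 = 0.392854
a = ȳ − b·x̄ = -3.857143 − 0.392854·5 = -5.821411
Set a + b·x = -3.0: x = (-3.0 − (-5.821411)) / 0.392854 = 7.181838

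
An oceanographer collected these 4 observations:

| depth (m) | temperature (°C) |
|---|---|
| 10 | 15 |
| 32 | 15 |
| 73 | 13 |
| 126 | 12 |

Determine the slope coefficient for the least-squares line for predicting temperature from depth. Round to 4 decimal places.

-0.0285

n = 4, Σx = 241, Σy = 55, Σxy = 3091, Σx² = 22329
Sxx = Σx² − (Σx)²/n = 22329 − 14520.25 = 7808.75
Sxy = Σxy − (Σx)(Σy)/n = 3091 − 3313.75 = -222.75
b = Sxy/Sxx = -222.75/7808.75 = -0.028526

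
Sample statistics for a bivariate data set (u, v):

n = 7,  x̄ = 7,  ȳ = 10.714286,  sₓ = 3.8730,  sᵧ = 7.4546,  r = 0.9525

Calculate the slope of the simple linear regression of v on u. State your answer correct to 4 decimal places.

1.8333

b = r · sᵧ/sₓ = 0.9525 · 7.4546/3.873 = 1.833335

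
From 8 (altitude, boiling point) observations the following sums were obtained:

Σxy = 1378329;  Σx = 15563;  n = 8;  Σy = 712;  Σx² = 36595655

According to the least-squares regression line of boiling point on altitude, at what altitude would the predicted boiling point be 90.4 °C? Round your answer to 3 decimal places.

640.020

Sxx = Σx² − (Σx)²/n = 36595655 − 30275871.125 = 6319783.875
Sxy = Σxy − (Σx)(Σy)/n = 1378329 − 1385107 = -6778
b = Sxy/Sxx = -6778/6319783.875 = -0.001073
a = ȳ − b·x̄ = 89 − (-0.001073)·1945.375 = 91.086424
Set a + b·x = 90.4: x = (90.4 − 91.086424) / (-0.001073) = 640.019818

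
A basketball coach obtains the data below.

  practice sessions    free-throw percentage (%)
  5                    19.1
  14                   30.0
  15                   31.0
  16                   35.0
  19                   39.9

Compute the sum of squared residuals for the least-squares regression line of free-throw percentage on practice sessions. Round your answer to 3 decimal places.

n = 5, Σx = 69, Σy = 155, Σxy = 2298.6, Σx² = 1063, Σy² = 5042.82
Sxx = Σx² − (Σx)²/n = 1063 − 952.2 = 110.8
Sxy = Σxy − (Σx)(Σy)/n = 2298.6 − 2139 = 159.6
Syy = Σy² − (Σy)²/n = 5042.82 − 4805 = 237.82
b = Sxy/Sxx = 159.6/110.8 = 1.440433
SSE = Syy − b·Sxy = 237.82 − 1.440433·159.6 = 7.926859

7.927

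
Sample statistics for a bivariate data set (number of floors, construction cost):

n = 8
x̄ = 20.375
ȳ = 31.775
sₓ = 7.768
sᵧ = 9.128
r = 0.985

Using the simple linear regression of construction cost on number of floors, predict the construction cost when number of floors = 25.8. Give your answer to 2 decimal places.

38.05

b = r · sᵧ/sₓ = 0.985 · 9.128/7.768 = 1.157451
a = ȳ − b·x̄ = 31.775 − 1.157451·20.375 = 8.191934
ŷ(25.8) = a + b·25.8 = 8.191934 + 1.157451·25.8 = 38.054172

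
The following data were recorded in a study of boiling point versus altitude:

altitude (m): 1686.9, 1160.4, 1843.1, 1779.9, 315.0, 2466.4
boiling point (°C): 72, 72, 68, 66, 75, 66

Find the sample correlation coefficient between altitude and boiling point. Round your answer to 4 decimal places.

-0.8742

n = 6, Σx = 9251.7, Σy = 419, Σxy = 634217.2, Σx² = 16939575.35, Σy² = 29329
Sxx = Σx² − (Σx)²/n = 16939575.35 − 14265658.815 = 2673916.535
Sxy = Σxy − (Σx)(Σy)/n = 634217.2 − 646077.05 = -11859.85
Syy = Σy² − (Σy)²/n = 29329 − 29260.166667 = 68.833333
r = Sxy/√(Sxx·Syy) = -11859.85/√(184054588.159167) = -11859.85/13566.671963 = -0.874190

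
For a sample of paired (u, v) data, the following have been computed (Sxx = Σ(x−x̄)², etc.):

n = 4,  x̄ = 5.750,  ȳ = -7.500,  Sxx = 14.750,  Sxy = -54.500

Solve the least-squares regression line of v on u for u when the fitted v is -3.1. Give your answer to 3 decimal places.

b = Sxy/Sxx = -54.5/14.75 = -3.694915
a = ȳ − b·x̄ = -7.5 − (-3.694915)·5.75 = 13.745763
Set a + b·x = -3.1: x = (-3.1 − 13.745763) / (-3.694915) = 4.559174

4.559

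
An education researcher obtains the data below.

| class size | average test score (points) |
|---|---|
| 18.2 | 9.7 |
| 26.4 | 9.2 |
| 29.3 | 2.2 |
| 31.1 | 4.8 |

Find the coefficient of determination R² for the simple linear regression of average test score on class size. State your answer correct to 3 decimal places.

0.574

n = 4, Σx = 105, Σy = 25.9, Σxy = 633.16, Σx² = 2853.9, Σy² = 206.61
Sxx = Σx² − (Σx)²/n = 2853.9 − 2756.25 = 97.65
Sxy = Σxy − (Σx)(Σy)/n = 633.16 − 679.875 = -46.715
Syy = Σy² − (Σy)²/n = 206.61 − 167.7025 = 38.9075
R² = Sxy²/(Sxx·Syy) = (-46.715)²/(97.65·38.9075) = 0.574390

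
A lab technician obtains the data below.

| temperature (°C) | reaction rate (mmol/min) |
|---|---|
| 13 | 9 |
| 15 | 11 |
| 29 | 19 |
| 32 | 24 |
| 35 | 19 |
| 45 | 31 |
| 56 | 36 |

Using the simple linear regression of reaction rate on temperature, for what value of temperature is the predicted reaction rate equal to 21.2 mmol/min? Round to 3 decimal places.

32.006

n = 7, Σx = 225, Σy = 149, Σxy = 5677, Σx² = 8645
Sxx = Σx² − (Σx)²/n = 8645 − 7232.142857 = 1412.857143
Sxy = Σxy − (Σx)(Σy)/n = 5677 − 4789.285714 = 887.714286
b = Sxy/Sxx = 887.714286/1412.857143 = 0.628311
a = ȳ − b·x̄ = 21.285714 − 0.628311·32.142857 = 1.089990
Set a + b·x = 21.2: x = (21.2 − 1.089990) / 0.628311 = 32.006437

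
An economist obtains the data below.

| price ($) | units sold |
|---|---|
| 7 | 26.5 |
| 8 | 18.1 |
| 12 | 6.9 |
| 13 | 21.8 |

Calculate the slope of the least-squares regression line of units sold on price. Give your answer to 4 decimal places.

-1.4038

n = 4, Σx = 40, Σy = 73.3, Σxy = 696.5, Σx² = 426
Sxx = Σx² − (Σx)²/n = 426 − 400 = 26
Sxy = Σxy − (Σx)(Σy)/n = 696.5 − 733 = -36.5
b = Sxy/Sxx = -36.5/26 = -1.403846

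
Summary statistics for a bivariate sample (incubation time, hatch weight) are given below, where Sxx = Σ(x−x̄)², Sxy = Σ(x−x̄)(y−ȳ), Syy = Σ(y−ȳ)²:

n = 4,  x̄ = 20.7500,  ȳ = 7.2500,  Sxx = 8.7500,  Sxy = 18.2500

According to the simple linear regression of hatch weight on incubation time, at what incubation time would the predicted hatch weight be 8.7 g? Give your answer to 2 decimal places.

21.45

b = Sxy/Sxx = 18.25/8.75 = 2.085714
a = ȳ − b·x̄ = 7.25 − 2.085714·20.75 = -36.028571
Set a + b·x = 8.7: x = (8.7 − (-36.028571)) / 2.085714 = 21.445205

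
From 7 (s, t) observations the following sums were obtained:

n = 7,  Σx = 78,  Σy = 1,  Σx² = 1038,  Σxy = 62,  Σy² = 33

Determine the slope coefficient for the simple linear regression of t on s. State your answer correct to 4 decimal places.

Sxx = Σx² − (Σx)²/n = 1038 − 869.142857 = 168.857143
Sxy = Σxy − (Σx)(Σy)/n = 62 − 11.142857 = 50.857143
b = Sxy/Sxx = 50.857143/168.857143 = 0.301184

0.3012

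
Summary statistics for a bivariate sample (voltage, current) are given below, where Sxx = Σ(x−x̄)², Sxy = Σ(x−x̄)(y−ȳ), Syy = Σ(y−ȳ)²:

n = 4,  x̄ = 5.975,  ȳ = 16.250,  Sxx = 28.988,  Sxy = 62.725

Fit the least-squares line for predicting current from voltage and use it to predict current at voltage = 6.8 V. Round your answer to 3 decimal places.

18.035

b = Sxy/Sxx = 62.725/28.988 = 2.163826
a = ȳ − b·x̄ = 16.25 − 2.163826·5.975 = 3.321137
ŷ(6.8) = a + b·6.8 = 3.321137 + 2.163826·6.8 = 18.035157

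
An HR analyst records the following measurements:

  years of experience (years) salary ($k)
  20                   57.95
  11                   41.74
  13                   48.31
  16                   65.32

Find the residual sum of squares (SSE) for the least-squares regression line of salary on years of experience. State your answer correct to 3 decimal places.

142.667

n = 4, Σx = 60, Σy = 213.32, Σxy = 3291.29, Σx² = 946, Σy² = 11700.9886
Sxx = Σx² − (Σx)²/n = 946 − 900 = 46
Sxy = Σxy − (Σx)(Σy)/n = 3291.29 − 3199.8 = 91.49
Syy = Σy² − (Σy)²/n = 11700.9886 − 11376.3556 = 324.633
b = Sxy/Sxx = 91.49/46 = 1.988913
SSE = Syy − b·Sxy = 324.633 − 1.988913·91.49 = 142.667346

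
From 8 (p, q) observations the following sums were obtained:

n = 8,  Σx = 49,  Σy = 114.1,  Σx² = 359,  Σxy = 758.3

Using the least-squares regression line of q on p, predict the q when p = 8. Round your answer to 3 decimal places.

Sxx = Σx² − (Σx)²/n = 359 − 300.125 = 58.875
Sxy = Σxy − (Σx)(Σy)/n = 758.3 − 698.8625 = 59.4375
b = Sxy/Sxx = 59.4375/58.875 = 1.009554
a = ȳ − b·x̄ = 14.2625 − 1.009554·6.125 = 8.078981
ŷ(8) = a + b·8 = 8.078981 + 1.009554·8 = 16.155414

16.155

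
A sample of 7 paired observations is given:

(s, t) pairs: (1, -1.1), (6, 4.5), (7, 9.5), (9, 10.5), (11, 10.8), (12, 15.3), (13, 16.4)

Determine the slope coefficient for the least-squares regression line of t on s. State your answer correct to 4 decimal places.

1.4179

n = 7, Σx = 59, Σy = 65.9, Σxy = 702.5, Σx² = 601
Sxx = Σx² − (Σx)²/n = 601 − 497.285714 = 103.714286
Sxy = Σxy − (Σx)(Σy)/n = 702.5 − 555.442857 = 147.057143
b = Sxy/Sxx = 147.057143/103.714286 = 1.417906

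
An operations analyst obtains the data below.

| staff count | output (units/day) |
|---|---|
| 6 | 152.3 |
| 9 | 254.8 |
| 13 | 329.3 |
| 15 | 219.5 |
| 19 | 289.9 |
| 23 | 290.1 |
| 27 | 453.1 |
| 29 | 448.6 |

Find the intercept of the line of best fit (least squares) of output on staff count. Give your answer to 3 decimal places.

114.577

n = 8, Σx = 141, Σy = 2437.6, Σxy = 48203.9, Σx² = 2971
Sxx = Σx² − (Σx)²/n = 2971 − 2485.125 = 485.875
Sxy = Σxy − (Σx)(Σy)/n = 48203.9 − 42962.7 = 5241.2
b = Sxy/Sxx = 5241.2/485.875 = 10.787137
a = ȳ − b·x̄ = 304.7 − 10.787137·17.625 = 114.576717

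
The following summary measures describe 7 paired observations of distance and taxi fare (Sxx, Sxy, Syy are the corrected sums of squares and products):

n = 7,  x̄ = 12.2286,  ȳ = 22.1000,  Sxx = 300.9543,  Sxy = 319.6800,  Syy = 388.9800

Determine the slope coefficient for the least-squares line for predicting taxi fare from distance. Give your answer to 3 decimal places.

b = Sxy/Sxx = 319.68/300.9543 = 1.062221

1.062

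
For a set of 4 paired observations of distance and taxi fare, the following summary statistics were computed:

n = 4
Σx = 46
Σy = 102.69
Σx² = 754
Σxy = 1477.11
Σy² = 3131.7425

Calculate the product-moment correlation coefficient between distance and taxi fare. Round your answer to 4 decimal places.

Sxx = Σx² − (Σx)²/n = 754 − 529 = 225
Sxy = Σxy − (Σx)(Σy)/n = 1477.11 − 1180.935 = 296.175
Syy = Σy² − (Σy)²/n = 3131.7425 − 2636.309025 = 495.433475
r = Sxy/√(Sxx·Syy) = 296.175/√(111472.531875) = 296.175/333.875024 = 0.887083

0.8871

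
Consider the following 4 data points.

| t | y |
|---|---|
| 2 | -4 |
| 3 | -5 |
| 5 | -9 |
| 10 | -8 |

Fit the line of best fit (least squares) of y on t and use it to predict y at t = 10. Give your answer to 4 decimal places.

n = 4, Σx = 20, Σy = -26, Σxy = -148, Σx² = 138
Sxx = Σx² − (Σx)²/n = 138 − 100 = 38
Sxy = Σxy − (Σx)(Σy)/n = -148 − (-130) = -18
b = Sxy/Sxx = -18/38 = -0.473684
a = ȳ − b·x̄ = -6.5 − (-0.473684)·5 = -4.131579
ŷ(10) = a + b·10 = -4.131579 + (-0.473684)·10 = -8.868421

-8.8684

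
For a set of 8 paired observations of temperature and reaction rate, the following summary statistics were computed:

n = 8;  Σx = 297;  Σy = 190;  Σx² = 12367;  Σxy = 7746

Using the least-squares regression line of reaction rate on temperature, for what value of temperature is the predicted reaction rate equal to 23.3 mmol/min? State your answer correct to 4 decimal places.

Sxx = Σx² − (Σx)²/n = 12367 − 11026.125 = 1340.875
Sxy = Σxy − (Σx)(Σy)/n = 7746 − 7053.75 = 692.25
b = Sxy/Sxx = 692.25/1340.875 = 0.516267
a = ȳ − b·x̄ = 23.75 − 0.516267·37.125 = 4.583574
Set a + b·x = 23.3: x = (23.3 − 4.583574) / 0.516267 = 36.253359

36.2534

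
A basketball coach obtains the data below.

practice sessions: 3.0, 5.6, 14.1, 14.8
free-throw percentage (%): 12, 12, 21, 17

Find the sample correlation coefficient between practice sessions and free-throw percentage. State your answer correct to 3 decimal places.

n = 4, Σx = 37.5, Σy = 62, Σxy = 650.9, Σx² = 458.21, Σy² = 1018
Sxx = Σx² − (Σx)²/n = 458.21 − 351.5625 = 106.6475
Sxy = Σxy − (Σx)(Σy)/n = 650.9 − 581.25 = 69.65
Syy = Σy² − (Σy)²/n = 1018 − 961 = 57
r = Sxy/√(Sxx·Syy) = 69.65/√(6078.9075) = 69.65/77.967349 = 0.893323

0.893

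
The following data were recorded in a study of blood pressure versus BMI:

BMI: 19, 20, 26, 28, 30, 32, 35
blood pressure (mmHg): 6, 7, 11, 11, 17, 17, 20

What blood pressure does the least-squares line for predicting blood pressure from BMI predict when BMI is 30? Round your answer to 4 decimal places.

n = 7, Σx = 190, Σy = 89, Σxy = 2602, Σx² = 5370
Sxx = Σx² − (Σx)²/n = 5370 − 5157.142857 = 212.857143
Sxy = Σxy − (Σx)(Σy)/n = 2602 − 2415.714286 = 186.285714
b = Sxy/Sxx = 186.285714/212.857143 = 0.875168
a = ȳ − b·x̄ = 12.714286 − 0.875168·27.142857 = -11.040268
ŷ(30) = a + b·30 = -11.040268 + 0.875168·30 = 15.214765

15.2148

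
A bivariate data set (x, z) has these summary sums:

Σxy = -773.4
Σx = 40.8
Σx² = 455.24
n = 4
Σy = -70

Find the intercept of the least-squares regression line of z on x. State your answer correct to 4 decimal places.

-1.9964

Sxx = Σx² − (Σx)²/n = 455.24 − 416.16 = 39.08
Sxy = Σxy − (Σx)(Σy)/n = -773.4 − (-714) = -59.4
b = Sxy/Sxx = -59.4/39.08 = -1.519959
a = ȳ − b·x̄ = -17.5 − (-1.519959)·10.2 = -1.996418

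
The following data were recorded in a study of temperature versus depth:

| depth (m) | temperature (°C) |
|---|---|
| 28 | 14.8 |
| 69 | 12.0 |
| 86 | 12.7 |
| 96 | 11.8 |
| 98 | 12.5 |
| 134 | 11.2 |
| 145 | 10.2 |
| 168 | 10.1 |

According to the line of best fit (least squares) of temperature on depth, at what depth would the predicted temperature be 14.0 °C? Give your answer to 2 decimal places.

37.17

n = 8, Σx = 824, Σy = 95.3, Σxy = 9369, Σx² = 98966
Sxx = Σx² − (Σx)²/n = 98966 − 84872 = 14094
Sxy = Σxy − (Σx)(Σy)/n = 9369 − 9815.9 = -446.9
b = Sxy/Sxx = -446.9/14094 = -0.031709
a = ȳ − b·x̄ = 11.9125 − (-0.031709)·103 = 15.178478
Set a + b·x = 14.0: x = (14.0 − 15.178478) / (-0.031709) = 37.165977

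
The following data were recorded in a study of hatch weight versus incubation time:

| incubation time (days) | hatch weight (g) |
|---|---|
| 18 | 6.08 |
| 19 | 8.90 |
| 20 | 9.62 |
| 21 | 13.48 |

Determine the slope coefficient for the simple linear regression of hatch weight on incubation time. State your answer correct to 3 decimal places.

2.292

n = 4, Σx = 78, Σy = 38.08, Σxy = 754.02, Σx² = 1526
Sxx = Σx² − (Σx)²/n = 1526 − 1521 = 5
Sxy = Σxy − (Σx)(Σy)/n = 754.02 − 742.56 = 11.46
b = Sxy/Sxx = 11.46/5 = 2.292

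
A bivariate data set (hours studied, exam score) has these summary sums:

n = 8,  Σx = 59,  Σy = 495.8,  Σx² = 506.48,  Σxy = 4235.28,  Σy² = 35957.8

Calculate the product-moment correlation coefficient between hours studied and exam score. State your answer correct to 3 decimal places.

0.947

Sxx = Σx² − (Σx)²/n = 506.48 − 435.125 = 71.355
Sxy = Σxy − (Σx)(Σy)/n = 4235.28 − 3656.525 = 578.755
Syy = Σy² − (Σy)²/n = 35957.8 − 30727.205 = 5230.595
r = Sxy/√(Sxx·Syy) = 578.755/√(373229.106225) = 578.755/610.924796 = 0.947342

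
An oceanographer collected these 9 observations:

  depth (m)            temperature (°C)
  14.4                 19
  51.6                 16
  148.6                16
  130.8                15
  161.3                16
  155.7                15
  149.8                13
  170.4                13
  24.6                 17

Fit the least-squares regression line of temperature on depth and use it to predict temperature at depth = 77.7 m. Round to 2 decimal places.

n = 9, Σx = 1007.2, Σy = 140, Σxy = 14935.9, Σx² = 144402.06
Sxx = Σx² − (Σx)²/n = 144402.06 − 112716.871111 = 31685.188889
Sxy = Σxy − (Σx)(Σy)/n = 14935.9 − 15667.555556 = -731.655556
b = Sxy/Sxx = -731.655556/31685.188889 = -0.023091
a = ȳ − b·x̄ = 15.555556 − (-0.023091)·111.911111 = 18.139740
ŷ(77.7) = a + b·77.7 = 18.139740 + (-0.023091)·77.7 = 16.345538

16.35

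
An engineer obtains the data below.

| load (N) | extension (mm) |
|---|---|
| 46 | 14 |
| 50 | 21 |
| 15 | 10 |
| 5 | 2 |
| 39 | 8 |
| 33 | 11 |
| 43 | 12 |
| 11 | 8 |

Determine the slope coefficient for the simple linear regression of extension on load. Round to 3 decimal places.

n = 8, Σx = 242, Σy = 86, Σxy = 3133, Σx² = 9446
Sxx = Σx² − (Σx)²/n = 9446 − 7320.5 = 2125.5
Sxy = Σxy − (Σx)(Σy)/n = 3133 − 2601.5 = 531.5
b = Sxy/Sxx = 531.5/2125.5 = 0.250059

0.250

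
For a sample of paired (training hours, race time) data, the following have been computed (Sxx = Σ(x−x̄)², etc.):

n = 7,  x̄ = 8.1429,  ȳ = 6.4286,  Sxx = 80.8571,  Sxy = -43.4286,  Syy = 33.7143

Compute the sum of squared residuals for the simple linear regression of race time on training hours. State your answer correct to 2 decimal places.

b = Sxy/Sxx = -43.4286/80.8571 = -0.537103
SSE = Syy − b·Sxy = 33.7143 − (-0.537103)·(-43.4286) = 10.388664

10.39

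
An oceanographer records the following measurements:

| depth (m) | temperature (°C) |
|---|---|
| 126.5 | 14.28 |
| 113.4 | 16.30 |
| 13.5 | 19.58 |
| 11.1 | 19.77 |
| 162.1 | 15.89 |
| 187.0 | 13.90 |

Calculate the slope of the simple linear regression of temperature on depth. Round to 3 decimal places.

n = 6, Σx = 613.6, Σy = 99.72, Σxy = 9313.686, Σx² = 90412.68
Sxx = Σx² − (Σx)²/n = 90412.68 − 62750.826667 = 27661.853333
Sxy = Σxy − (Σx)(Σy)/n = 9313.686 − 10198.032 = -884.346
b = Sxy/Sxx = -884.346/27661.853333 = -0.031970

-0.032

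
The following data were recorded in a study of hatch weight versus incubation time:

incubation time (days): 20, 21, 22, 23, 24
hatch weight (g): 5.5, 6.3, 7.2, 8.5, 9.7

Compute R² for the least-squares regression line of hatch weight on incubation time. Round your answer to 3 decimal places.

n = 5, Σx = 110, Σy = 37.2, Σxy = 829, Σx² = 2430, Σy² = 288.12
Sxx = Σx² − (Σx)²/n = 2430 − 2420 = 10
Sxy = Σxy − (Σx)(Σy)/n = 829 − 818.4 = 10.6
Syy = Σy² − (Σy)²/n = 288.12 − 276.768 = 11.352
R² = Sxy²/(Sxx·Syy) = (10.6)²/(10·11.352) = 0.989782

0.990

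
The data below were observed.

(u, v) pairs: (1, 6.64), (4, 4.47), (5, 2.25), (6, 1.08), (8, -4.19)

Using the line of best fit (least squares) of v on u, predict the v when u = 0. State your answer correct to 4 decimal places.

n = 5, Σx = 24, Σy = 10.25, Σxy = 8.73, Σx² = 142
Sxx = Σx² − (Σx)²/n = 142 − 115.2 = 26.8
Sxy = Σxy − (Σx)(Σy)/n = 8.73 − 49.2 = -40.47
b = Sxy/Sxx = -40.47/26.8 = -1.510075
a = ȳ − b·x̄ = 2.05 − (-1.510075)·4.8 = 9.298358
ŷ(0) = a + b·0 = 9.298358 + (-1.510075)·0 = 9.298358

9.2984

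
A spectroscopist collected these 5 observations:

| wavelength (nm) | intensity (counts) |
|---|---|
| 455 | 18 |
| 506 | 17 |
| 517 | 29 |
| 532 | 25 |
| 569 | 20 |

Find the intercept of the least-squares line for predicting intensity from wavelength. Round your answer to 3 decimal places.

3.615

n = 5, Σx = 2579, Σy = 109, Σxy = 56465, Σx² = 1337135
Sxx = Σx² − (Σx)²/n = 1337135 − 1330248.2 = 6886.8
Sxy = Σxy − (Σx)(Σy)/n = 56465 − 56222.2 = 242.8
b = Sxy/Sxx = 242.8/6886.8 = 0.035256
a = ȳ − b·x̄ = 21.8 − 0.035256·515.8 = 3.615032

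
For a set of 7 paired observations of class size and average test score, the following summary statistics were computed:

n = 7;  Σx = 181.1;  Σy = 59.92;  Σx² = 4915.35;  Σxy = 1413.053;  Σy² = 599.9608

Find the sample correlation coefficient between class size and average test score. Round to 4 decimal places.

Sxx = Σx² − (Σx)²/n = 4915.35 − 4685.315714 = 230.034286
Sxy = Σxy − (Σx)(Σy)/n = 1413.053 − 1550.216 = -137.163
Syy = Σy² − (Σy)²/n = 599.9608 − 512.9152 = 87.0456
r = Sxy/√(Sxx·Syy) = -137.163/√(20023.472421) = -137.163/141.504319 = -0.969320

-0.9693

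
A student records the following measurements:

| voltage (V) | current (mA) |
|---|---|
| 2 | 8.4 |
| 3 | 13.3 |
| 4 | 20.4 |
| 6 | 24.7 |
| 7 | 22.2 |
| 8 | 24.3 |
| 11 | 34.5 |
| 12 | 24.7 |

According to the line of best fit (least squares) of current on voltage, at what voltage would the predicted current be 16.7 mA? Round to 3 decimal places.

3.988

n = 8, Σx = 53, Σy = 172.5, Σxy = 1312.2, Σx² = 443
Sxx = Σx² − (Σx)²/n = 443 − 351.125 = 91.875
Sxy = Σxy − (Σx)(Σy)/n = 1312.2 − 1142.8125 = 169.3875
b = Sxy/Sxx = 169.3875/91.875 = 1.843673
a = ȳ − b·x̄ = 21.5625 − 1.843673·6.625 = 9.348163
Set a + b·x = 16.7: x = (16.7 − 9.348163) / 1.843673 = 3.987602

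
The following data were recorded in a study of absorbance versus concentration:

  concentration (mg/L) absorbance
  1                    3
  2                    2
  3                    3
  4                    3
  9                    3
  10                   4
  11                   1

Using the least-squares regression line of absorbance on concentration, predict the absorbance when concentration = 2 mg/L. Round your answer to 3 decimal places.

2.807

n = 7, Σx = 40, Σy = 19, Σxy = 106, Σx² = 332
Sxx = Σx² − (Σx)²/n = 332 − 228.571429 = 103.428571
Sxy = Σxy − (Σx)(Σy)/n = 106 − 108.571429 = -2.571429
b = Sxy/Sxx = -2.571429/103.428571 = -0.024862
a = ȳ − b·x̄ = 2.714286 − (-0.024862)·5.714286 = 2.856354
ŷ(2) = a + b·2 = 2.856354 + (-0.024862)·2 = 2.806630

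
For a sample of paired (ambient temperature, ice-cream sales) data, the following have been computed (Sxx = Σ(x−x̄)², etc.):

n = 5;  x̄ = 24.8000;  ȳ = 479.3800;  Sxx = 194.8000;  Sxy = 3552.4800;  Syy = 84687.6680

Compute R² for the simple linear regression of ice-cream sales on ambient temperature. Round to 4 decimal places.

R² = Sxy²/(Sxx·Syy) = (3552.48)²/(194.8·84687.668) = 0.764987

0.7650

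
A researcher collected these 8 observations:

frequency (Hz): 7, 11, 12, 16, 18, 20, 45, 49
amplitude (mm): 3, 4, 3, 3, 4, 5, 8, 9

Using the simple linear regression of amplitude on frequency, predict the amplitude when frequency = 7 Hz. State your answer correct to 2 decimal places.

2.67

n = 8, Σx = 178, Σy = 39, Σxy = 1122, Σx² = 5720
Sxx = Σx² − (Σx)²/n = 5720 − 3960.5 = 1759.5
Sxy = Σxy − (Σx)(Σy)/n = 1122 − 867.75 = 254.25
b = Sxy/Sxx = 254.25/1759.5 = 0.144501
a = ȳ − b·x̄ = 4.875 − 0.144501·22.25 = 1.659847
ŷ(7) = a + b·7 = 1.659847 + 0.144501·7 = 2.671355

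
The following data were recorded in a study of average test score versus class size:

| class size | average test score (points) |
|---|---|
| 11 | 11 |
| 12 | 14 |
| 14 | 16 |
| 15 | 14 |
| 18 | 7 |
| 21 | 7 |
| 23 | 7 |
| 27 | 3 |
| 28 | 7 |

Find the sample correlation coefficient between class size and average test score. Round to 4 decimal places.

-0.8202

n = 9, Σx = 169, Σy = 86, Σxy = 1434, Σx² = 3493, Σy² = 974
Sxx = Σx² − (Σx)²/n = 3493 − 3173.444444 = 319.555556
Sxy = Σxy − (Σx)(Σy)/n = 1434 − 1614.888889 = -180.888889
Syy = Σy² − (Σy)²/n = 974 − 821.777778 = 152.222222
r = Sxy/√(Sxx·Syy) = -180.888889/√(48643.456790) = -180.888889/220.552617 = -0.820162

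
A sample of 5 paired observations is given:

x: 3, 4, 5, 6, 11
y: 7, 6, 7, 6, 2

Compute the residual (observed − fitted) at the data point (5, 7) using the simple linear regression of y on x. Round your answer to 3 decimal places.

0.897

n = 5, Σx = 29, Σy = 28, Σxy = 138, Σx² = 207
Sxx = Σx² − (Σx)²/n = 207 − 168.2 = 38.8
Sxy = Σxy − (Σx)(Σy)/n = 138 − 162.4 = -24.4
b = Sxy/Sxx = -24.4/38.8 = -0.628866
a = ȳ − b·x̄ = 5.6 − (-0.628866)·5.8 = 9.247423
ŷ(5) = 9.247423 + (-0.628866)·5 = 6.103093
residual = y − ŷ = 7 − 6.103093 = 0.896907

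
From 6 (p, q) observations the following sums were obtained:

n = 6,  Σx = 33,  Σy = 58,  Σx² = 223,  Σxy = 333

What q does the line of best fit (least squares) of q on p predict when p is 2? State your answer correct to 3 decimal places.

Sxx = Σx² − (Σx)²/n = 223 − 181.5 = 41.5
Sxy = Σxy − (Σx)(Σy)/n = 333 − 319 = 14
b = Sxy/Sxx = 14/41.5 = 0.337349
a = ȳ − b·x̄ = 9.666667 − 0.337349·5.5 = 7.811245
ŷ(2) = a + b·2 = 7.811245 + 0.337349·2 = 8.485944

8.486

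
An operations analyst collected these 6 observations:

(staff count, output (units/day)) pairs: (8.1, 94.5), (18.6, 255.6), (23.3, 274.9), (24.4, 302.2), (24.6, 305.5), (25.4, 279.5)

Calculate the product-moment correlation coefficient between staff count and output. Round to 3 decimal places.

0.971

n = 6, Σx = 124.4, Σy = 1512.2, Σxy = 33913.06, Σx² = 2800.14, Σy² = 412606.96
Sxx = Σx² − (Σx)²/n = 2800.14 − 2579.226667 = 220.913333
Sxy = Σxy − (Σx)(Σy)/n = 33913.06 − 31352.946667 = 2560.113333
Syy = Σy² − (Σy)²/n = 412606.96 − 381124.806667 = 31482.153333
r = Sxy/√(Sxx·Syy) = 2560.113333/√(6954827.433378) = 2560.113333/2637.200681 = 0.970769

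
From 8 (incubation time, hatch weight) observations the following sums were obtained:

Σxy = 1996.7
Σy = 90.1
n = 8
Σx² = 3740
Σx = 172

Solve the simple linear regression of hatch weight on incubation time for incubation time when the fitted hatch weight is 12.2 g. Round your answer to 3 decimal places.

22.161

Sxx = Σx² − (Σx)²/n = 3740 − 3698 = 42
Sxy = Σxy − (Σx)(Σy)/n = 1996.7 − 1937.15 = 59.55
b = Sxy/Sxx = 59.55/42 = 1.417857
a = ȳ − b·x̄ = 11.2625 − 1.417857·21.5 = -19.221429
Set a + b·x = 12.2: x = (12.2 − (-19.221429)) / 1.417857 = 22.161209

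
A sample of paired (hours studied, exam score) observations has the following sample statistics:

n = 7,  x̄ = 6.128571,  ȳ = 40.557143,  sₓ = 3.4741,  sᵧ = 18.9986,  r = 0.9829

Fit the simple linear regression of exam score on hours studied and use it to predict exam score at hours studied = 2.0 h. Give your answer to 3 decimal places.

18.366

b = r · sᵧ/sₓ = 0.9829 · 18.9986/3.4741 = 5.375126
a = ȳ − b·x̄ = 40.557143 − 5.375126·6.128571 = 7.615304
ŷ(2.0) = a + b·2.0 = 7.615304 + 5.375126·2 = 18.365555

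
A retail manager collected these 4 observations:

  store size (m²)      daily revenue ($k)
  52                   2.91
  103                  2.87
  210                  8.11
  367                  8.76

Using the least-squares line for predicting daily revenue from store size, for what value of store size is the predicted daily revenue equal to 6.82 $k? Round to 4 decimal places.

n = 4, Σx = 732, Σy = 22.65, Σxy = 5364.95, Σx² = 192102
Sxx = Σx² − (Σx)²/n = 192102 − 133956 = 58146
Sxy = Σxy − (Σx)(Σy)/n = 5364.95 − 4144.95 = 1220
b = Sxy/Sxx = 1220/58146 = 0.020982
a = ȳ − b·x̄ = 5.6625 − 0.020982·183 = 1.822855
Set a + b·x = 6.82: x = (6.82 − 1.822855) / 0.020982 = 238.167209

238.1672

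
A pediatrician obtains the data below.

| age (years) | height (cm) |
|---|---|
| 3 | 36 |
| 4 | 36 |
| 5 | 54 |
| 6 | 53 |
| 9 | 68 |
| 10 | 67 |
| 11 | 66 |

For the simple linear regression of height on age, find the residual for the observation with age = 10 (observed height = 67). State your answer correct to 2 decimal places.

-0.22

n = 7, Σx = 48, Σy = 380, Σxy = 2848, Σx² = 388
Sxx = Σx² − (Σx)²/n = 388 − 329.142857 = 58.857143
Sxy = Σxy − (Σx)(Σy)/n = 2848 − 2605.714286 = 242.285714
b = Sxy/Sxx = 242.285714/58.857143 = 4.116505
a = ȳ − b·x̄ = 54.285714 − 4.116505·6.857143 = 26.058252
ŷ(10) = 26.058252 + 4.116505·10 = 67.223301
residual = y − ŷ = 67 − 67.223301 = -0.223301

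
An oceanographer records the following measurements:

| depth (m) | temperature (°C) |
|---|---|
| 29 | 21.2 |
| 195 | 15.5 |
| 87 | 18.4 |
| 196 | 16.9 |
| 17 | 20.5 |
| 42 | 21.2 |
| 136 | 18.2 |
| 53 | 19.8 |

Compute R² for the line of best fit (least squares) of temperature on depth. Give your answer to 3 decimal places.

n = 8, Σx = 755, Σy = 151.7, Σxy = 13314, Σx² = 108209, Σy² = 2906.83
Sxx = Σx² − (Σx)²/n = 108209 − 71253.125 = 36955.875
Sxy = Σxy − (Σx)(Σy)/n = 13314 − 14316.6875 = -1002.6875
Syy = Σy² − (Σy)²/n = 2906.83 − 2876.61125 = 30.21875
R² = Sxy²/(Sxx·Syy) = (-1002.6875)²/(36955.875·30.21875) = 0.900267

0.900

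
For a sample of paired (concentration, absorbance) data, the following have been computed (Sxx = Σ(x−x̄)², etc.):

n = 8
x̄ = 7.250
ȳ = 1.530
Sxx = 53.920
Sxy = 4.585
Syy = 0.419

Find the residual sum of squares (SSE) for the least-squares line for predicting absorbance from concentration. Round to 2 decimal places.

0.03

b = Sxy/Sxx = 4.585/53.92 = 0.085033
SSE = Syy − b·Sxy = 0.419 − 0.085033·4.585 = 0.029122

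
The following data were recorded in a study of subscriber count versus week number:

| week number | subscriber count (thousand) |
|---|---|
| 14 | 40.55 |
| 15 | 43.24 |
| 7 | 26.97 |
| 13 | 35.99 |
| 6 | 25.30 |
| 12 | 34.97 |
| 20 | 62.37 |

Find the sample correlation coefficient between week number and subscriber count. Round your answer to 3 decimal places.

n = 7, Σx = 87, Σy = 269.39, Σxy = 3691.8, Σx² = 1219, Σy² = 11289.6689
Sxx = Σx² − (Σx)²/n = 1219 − 1081.285714 = 137.714286
Sxy = Σxy − (Σx)(Σy)/n = 3691.8 − 3348.132857 = 343.667143
Syy = Σy² − (Σy)²/n = 11289.6689 − 10367.281729 = 922.387171
r = Sxy/√(Sxx·Syy) = 343.667143/√(127025.890465) = 343.667143/356.406917 = 0.964255

0.964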